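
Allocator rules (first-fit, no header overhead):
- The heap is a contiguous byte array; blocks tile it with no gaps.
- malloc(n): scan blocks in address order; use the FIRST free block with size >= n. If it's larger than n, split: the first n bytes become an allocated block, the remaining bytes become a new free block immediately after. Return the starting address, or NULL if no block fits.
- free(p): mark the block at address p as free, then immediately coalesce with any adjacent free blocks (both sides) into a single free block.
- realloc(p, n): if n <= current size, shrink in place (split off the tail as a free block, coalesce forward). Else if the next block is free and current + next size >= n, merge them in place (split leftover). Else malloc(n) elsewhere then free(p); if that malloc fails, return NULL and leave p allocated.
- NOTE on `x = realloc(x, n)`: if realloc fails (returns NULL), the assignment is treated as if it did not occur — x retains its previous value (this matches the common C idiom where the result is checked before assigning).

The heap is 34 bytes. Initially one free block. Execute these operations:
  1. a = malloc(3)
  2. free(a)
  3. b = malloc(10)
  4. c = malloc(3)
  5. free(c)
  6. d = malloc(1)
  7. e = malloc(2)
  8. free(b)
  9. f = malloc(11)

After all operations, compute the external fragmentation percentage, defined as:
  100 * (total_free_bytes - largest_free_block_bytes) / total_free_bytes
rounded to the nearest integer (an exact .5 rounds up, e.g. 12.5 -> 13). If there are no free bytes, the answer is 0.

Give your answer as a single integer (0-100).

Answer: 50

Derivation:
Op 1: a = malloc(3) -> a = 0; heap: [0-2 ALLOC][3-33 FREE]
Op 2: free(a) -> (freed a); heap: [0-33 FREE]
Op 3: b = malloc(10) -> b = 0; heap: [0-9 ALLOC][10-33 FREE]
Op 4: c = malloc(3) -> c = 10; heap: [0-9 ALLOC][10-12 ALLOC][13-33 FREE]
Op 5: free(c) -> (freed c); heap: [0-9 ALLOC][10-33 FREE]
Op 6: d = malloc(1) -> d = 10; heap: [0-9 ALLOC][10-10 ALLOC][11-33 FREE]
Op 7: e = malloc(2) -> e = 11; heap: [0-9 ALLOC][10-10 ALLOC][11-12 ALLOC][13-33 FREE]
Op 8: free(b) -> (freed b); heap: [0-9 FREE][10-10 ALLOC][11-12 ALLOC][13-33 FREE]
Op 9: f = malloc(11) -> f = 13; heap: [0-9 FREE][10-10 ALLOC][11-12 ALLOC][13-23 ALLOC][24-33 FREE]
Free blocks: [10 10] total_free=20 largest=10 -> 100*(20-10)/20 = 1000/20 = 50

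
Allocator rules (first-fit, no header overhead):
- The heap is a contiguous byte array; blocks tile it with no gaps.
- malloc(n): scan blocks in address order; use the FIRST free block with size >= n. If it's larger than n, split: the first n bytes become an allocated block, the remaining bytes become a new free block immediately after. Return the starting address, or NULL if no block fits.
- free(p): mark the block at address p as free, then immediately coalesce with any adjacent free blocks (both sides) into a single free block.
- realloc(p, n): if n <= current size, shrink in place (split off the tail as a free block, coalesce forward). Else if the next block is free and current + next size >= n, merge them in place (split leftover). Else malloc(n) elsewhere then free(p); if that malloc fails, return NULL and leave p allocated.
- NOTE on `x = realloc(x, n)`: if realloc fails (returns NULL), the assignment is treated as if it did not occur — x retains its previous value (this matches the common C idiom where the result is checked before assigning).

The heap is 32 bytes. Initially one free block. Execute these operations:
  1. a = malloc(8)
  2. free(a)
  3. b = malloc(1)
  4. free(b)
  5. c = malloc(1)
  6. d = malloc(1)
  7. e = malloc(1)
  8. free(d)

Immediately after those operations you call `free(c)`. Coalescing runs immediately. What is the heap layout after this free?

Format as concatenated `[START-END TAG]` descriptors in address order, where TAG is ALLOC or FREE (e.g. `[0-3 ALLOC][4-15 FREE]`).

Op 1: a = malloc(8) -> a = 0; heap: [0-7 ALLOC][8-31 FREE]
Op 2: free(a) -> (freed a); heap: [0-31 FREE]
Op 3: b = malloc(1) -> b = 0; heap: [0-0 ALLOC][1-31 FREE]
Op 4: free(b) -> (freed b); heap: [0-31 FREE]
Op 5: c = malloc(1) -> c = 0; heap: [0-0 ALLOC][1-31 FREE]
Op 6: d = malloc(1) -> d = 1; heap: [0-0 ALLOC][1-1 ALLOC][2-31 FREE]
Op 7: e = malloc(1) -> e = 2; heap: [0-0 ALLOC][1-1 ALLOC][2-2 ALLOC][3-31 FREE]
Op 8: free(d) -> (freed d); heap: [0-0 ALLOC][1-1 FREE][2-2 ALLOC][3-31 FREE]
free(c): c = 0 -> block [0-0 ALLOC]; mark free, coalesce with adjacent free neighbors -> [0-1 FREE][2-2 ALLOC][3-31 FREE]

Answer: [0-1 FREE][2-2 ALLOC][3-31 FREE]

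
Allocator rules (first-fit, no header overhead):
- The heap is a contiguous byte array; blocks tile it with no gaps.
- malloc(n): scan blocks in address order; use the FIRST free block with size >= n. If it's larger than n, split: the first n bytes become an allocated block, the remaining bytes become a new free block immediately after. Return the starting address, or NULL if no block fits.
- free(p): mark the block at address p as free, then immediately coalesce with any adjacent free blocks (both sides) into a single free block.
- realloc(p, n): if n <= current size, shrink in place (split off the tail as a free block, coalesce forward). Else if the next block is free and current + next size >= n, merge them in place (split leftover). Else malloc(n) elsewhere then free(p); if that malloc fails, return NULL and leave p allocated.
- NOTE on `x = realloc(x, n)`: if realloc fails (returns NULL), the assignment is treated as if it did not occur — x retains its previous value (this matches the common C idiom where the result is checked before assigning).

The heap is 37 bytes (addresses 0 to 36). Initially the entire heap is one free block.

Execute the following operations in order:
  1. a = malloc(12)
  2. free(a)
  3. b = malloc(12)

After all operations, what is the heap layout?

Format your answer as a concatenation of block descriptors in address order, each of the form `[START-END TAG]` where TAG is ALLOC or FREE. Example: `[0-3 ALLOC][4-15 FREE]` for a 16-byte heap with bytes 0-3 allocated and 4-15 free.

Op 1: a = malloc(12) -> a = 0; heap: [0-11 ALLOC][12-36 FREE]
Op 2: free(a) -> (freed a); heap: [0-36 FREE]
Op 3: b = malloc(12) -> b = 0; heap: [0-11 ALLOC][12-36 FREE]

Answer: [0-11 ALLOC][12-36 FREE]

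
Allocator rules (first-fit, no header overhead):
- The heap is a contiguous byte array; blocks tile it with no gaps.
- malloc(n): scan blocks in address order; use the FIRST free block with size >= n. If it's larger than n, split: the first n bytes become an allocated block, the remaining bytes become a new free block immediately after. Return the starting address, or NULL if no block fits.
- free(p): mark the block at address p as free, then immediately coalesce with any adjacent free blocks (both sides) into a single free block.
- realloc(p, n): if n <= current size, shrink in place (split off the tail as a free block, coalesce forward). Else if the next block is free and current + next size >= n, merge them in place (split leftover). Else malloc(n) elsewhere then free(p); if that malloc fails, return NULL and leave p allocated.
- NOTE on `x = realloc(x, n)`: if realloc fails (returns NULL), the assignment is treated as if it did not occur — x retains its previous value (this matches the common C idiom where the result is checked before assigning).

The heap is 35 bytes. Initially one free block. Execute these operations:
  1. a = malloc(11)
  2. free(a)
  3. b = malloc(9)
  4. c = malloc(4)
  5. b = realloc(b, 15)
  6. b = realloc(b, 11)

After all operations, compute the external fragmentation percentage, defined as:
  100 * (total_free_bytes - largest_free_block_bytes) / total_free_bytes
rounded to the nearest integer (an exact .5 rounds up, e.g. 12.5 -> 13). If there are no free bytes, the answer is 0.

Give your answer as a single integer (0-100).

Answer: 45

Derivation:
Op 1: a = malloc(11) -> a = 0; heap: [0-10 ALLOC][11-34 FREE]
Op 2: free(a) -> (freed a); heap: [0-34 FREE]
Op 3: b = malloc(9) -> b = 0; heap: [0-8 ALLOC][9-34 FREE]
Op 4: c = malloc(4) -> c = 9; heap: [0-8 ALLOC][9-12 ALLOC][13-34 FREE]
Op 5: b = realloc(b, 15) -> b = 13; heap: [0-8 FREE][9-12 ALLOC][13-27 ALLOC][28-34 FREE]
Op 6: b = realloc(b, 11) -> b = 13; heap: [0-8 FREE][9-12 ALLOC][13-23 ALLOC][24-34 FREE]
Free blocks: [9 11] total_free=20 largest=11 -> 100*(20-11)/20 = 900/20 = 45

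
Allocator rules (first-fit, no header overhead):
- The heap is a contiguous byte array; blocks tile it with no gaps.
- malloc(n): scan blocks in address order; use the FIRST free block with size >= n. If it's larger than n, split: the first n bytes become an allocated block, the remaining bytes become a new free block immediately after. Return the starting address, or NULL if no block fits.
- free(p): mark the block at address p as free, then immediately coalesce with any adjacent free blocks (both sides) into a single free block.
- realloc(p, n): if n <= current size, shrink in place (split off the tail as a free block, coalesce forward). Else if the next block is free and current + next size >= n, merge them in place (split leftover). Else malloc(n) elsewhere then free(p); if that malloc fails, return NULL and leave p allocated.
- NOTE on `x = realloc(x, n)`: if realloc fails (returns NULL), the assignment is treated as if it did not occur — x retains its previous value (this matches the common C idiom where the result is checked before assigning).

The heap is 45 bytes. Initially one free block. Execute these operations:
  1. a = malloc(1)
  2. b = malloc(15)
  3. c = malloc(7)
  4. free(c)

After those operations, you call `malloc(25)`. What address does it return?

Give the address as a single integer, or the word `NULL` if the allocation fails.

Op 1: a = malloc(1) -> a = 0; heap: [0-0 ALLOC][1-44 FREE]
Op 2: b = malloc(15) -> b = 1; heap: [0-0 ALLOC][1-15 ALLOC][16-44 FREE]
Op 3: c = malloc(7) -> c = 16; heap: [0-0 ALLOC][1-15 ALLOC][16-22 ALLOC][23-44 FREE]
Op 4: free(c) -> (freed c); heap: [0-0 ALLOC][1-15 ALLOC][16-44 FREE]
malloc(25): first-fit scan over [0-0 ALLOC][1-15 ALLOC][16-44 FREE] -> 16

Answer: 16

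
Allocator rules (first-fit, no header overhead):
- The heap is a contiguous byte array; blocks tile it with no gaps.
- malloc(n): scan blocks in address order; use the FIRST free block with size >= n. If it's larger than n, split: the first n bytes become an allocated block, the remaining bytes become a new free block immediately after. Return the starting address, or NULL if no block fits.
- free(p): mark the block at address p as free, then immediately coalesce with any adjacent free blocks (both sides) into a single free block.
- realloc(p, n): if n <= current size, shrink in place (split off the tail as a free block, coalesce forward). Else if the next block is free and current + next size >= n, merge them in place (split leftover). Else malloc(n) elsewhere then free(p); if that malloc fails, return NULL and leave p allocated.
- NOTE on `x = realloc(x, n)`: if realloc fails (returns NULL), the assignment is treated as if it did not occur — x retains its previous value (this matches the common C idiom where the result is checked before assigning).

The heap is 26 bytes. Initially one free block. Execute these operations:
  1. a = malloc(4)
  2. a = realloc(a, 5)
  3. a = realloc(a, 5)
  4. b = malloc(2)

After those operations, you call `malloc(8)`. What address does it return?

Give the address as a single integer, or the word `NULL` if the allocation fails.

Op 1: a = malloc(4) -> a = 0; heap: [0-3 ALLOC][4-25 FREE]
Op 2: a = realloc(a, 5) -> a = 0; heap: [0-4 ALLOC][5-25 FREE]
Op 3: a = realloc(a, 5) -> a = 0; heap: [0-4 ALLOC][5-25 FREE]
Op 4: b = malloc(2) -> b = 5; heap: [0-4 ALLOC][5-6 ALLOC][7-25 FREE]
malloc(8): first-fit scan over [0-4 ALLOC][5-6 ALLOC][7-25 FREE] -> 7

Answer: 7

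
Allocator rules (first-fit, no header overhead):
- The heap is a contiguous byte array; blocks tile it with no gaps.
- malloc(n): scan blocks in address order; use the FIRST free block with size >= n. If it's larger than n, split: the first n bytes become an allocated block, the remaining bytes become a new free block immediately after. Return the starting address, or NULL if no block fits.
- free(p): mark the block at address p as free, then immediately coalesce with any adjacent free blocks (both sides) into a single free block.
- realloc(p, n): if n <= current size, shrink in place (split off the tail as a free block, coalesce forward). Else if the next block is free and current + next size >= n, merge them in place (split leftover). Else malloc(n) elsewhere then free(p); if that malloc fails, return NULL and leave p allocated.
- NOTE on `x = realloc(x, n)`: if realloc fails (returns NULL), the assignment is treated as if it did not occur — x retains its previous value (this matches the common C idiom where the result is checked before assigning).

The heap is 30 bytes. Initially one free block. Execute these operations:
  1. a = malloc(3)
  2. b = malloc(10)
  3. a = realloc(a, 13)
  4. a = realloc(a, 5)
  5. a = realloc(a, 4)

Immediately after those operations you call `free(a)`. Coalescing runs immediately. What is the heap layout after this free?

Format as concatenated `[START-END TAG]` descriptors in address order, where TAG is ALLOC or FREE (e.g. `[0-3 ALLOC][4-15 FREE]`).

Op 1: a = malloc(3) -> a = 0; heap: [0-2 ALLOC][3-29 FREE]
Op 2: b = malloc(10) -> b = 3; heap: [0-2 ALLOC][3-12 ALLOC][13-29 FREE]
Op 3: a = realloc(a, 13) -> a = 13; heap: [0-2 FREE][3-12 ALLOC][13-25 ALLOC][26-29 FREE]
Op 4: a = realloc(a, 5) -> a = 13; heap: [0-2 FREE][3-12 ALLOC][13-17 ALLOC][18-29 FREE]
Op 5: a = realloc(a, 4) -> a = 13; heap: [0-2 FREE][3-12 ALLOC][13-16 ALLOC][17-29 FREE]
free(a): a = 13 -> block [13-16 ALLOC]; mark free, coalesce with adjacent free neighbors -> [0-2 FREE][3-12 ALLOC][13-29 FREE]

Answer: [0-2 FREE][3-12 ALLOC][13-29 FREE]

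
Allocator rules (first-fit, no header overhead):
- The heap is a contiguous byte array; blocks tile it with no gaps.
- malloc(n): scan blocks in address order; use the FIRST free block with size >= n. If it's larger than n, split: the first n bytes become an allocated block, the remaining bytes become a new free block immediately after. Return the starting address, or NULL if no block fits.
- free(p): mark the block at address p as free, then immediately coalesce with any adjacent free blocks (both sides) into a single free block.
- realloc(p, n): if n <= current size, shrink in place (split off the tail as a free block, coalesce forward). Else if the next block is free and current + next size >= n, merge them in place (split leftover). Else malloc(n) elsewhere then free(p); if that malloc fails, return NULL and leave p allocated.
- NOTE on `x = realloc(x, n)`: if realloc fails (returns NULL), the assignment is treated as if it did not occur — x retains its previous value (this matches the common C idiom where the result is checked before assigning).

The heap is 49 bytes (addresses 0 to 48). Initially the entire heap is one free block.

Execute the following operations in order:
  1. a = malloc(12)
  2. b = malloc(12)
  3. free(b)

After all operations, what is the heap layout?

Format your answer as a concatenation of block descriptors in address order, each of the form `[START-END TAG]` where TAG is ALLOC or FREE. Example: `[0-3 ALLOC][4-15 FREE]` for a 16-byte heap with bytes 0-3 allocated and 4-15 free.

Answer: [0-11 ALLOC][12-48 FREE]

Derivation:
Op 1: a = malloc(12) -> a = 0; heap: [0-11 ALLOC][12-48 FREE]
Op 2: b = malloc(12) -> b = 12; heap: [0-11 ALLOC][12-23 ALLOC][24-48 FREE]
Op 3: free(b) -> (freed b); heap: [0-11 ALLOC][12-48 FREE]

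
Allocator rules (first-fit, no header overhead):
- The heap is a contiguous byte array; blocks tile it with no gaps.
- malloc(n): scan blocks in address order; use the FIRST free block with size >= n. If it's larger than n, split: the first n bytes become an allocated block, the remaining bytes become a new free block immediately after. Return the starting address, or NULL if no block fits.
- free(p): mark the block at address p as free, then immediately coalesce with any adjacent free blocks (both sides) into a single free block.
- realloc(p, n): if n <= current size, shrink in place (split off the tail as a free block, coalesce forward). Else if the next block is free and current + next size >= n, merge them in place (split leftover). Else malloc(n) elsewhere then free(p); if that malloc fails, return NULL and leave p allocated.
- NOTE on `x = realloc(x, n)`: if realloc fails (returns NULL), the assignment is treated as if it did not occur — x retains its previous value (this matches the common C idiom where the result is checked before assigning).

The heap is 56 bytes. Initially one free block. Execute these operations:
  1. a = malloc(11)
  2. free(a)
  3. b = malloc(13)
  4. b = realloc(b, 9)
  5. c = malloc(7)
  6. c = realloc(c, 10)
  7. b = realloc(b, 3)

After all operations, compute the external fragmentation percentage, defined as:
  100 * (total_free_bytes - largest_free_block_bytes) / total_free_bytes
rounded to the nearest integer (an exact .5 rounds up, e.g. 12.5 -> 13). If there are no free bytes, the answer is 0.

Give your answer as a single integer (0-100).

Answer: 14

Derivation:
Op 1: a = malloc(11) -> a = 0; heap: [0-10 ALLOC][11-55 FREE]
Op 2: free(a) -> (freed a); heap: [0-55 FREE]
Op 3: b = malloc(13) -> b = 0; heap: [0-12 ALLOC][13-55 FREE]
Op 4: b = realloc(b, 9) -> b = 0; heap: [0-8 ALLOC][9-55 FREE]
Op 5: c = malloc(7) -> c = 9; heap: [0-8 ALLOC][9-15 ALLOC][16-55 FREE]
Op 6: c = realloc(c, 10) -> c = 9; heap: [0-8 ALLOC][9-18 ALLOC][19-55 FREE]
Op 7: b = realloc(b, 3) -> b = 0; heap: [0-2 ALLOC][3-8 FREE][9-18 ALLOC][19-55 FREE]
Free blocks: [6 37] total_free=43 largest=37 -> 100*(43-37)/43 = 600/43 ≈ 13.953 -> rounds to 14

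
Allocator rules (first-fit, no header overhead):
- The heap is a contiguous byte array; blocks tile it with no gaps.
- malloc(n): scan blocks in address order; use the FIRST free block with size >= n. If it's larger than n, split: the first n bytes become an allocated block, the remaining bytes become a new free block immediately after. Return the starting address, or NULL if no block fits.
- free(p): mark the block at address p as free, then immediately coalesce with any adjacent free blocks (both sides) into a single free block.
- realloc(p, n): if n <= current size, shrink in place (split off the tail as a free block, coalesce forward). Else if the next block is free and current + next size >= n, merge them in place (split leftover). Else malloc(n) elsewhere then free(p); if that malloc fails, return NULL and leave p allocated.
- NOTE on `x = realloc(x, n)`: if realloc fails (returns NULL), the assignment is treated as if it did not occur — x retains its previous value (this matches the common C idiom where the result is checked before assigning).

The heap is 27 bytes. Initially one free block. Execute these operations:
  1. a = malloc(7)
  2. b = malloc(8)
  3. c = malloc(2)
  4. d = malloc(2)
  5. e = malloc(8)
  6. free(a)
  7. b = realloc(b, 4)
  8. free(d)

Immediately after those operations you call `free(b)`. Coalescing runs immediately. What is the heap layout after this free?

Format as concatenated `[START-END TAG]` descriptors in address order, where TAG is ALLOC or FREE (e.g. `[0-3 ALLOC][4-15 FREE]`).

Answer: [0-14 FREE][15-16 ALLOC][17-18 FREE][19-26 ALLOC]

Derivation:
Op 1: a = malloc(7) -> a = 0; heap: [0-6 ALLOC][7-26 FREE]
Op 2: b = malloc(8) -> b = 7; heap: [0-6 ALLOC][7-14 ALLOC][15-26 FREE]
Op 3: c = malloc(2) -> c = 15; heap: [0-6 ALLOC][7-14 ALLOC][15-16 ALLOC][17-26 FREE]
Op 4: d = malloc(2) -> d = 17; heap: [0-6 ALLOC][7-14 ALLOC][15-16 ALLOC][17-18 ALLOC][19-26 FREE]
Op 5: e = malloc(8) -> e = 19; heap: [0-6 ALLOC][7-14 ALLOC][15-16 ALLOC][17-18 ALLOC][19-26 ALLOC]
Op 6: free(a) -> (freed a); heap: [0-6 FREE][7-14 ALLOC][15-16 ALLOC][17-18 ALLOC][19-26 ALLOC]
Op 7: b = realloc(b, 4) -> b = 7; heap: [0-6 FREE][7-10 ALLOC][11-14 FREE][15-16 ALLOC][17-18 ALLOC][19-26 ALLOC]
Op 8: free(d) -> (freed d); heap: [0-6 FREE][7-10 ALLOC][11-14 FREE][15-16 ALLOC][17-18 FREE][19-26 ALLOC]
free(b): b = 7 -> block [7-10 ALLOC]; mark free, coalesce with adjacent free neighbors -> [0-14 FREE][15-16 ALLOC][17-18 FREE][19-26 ALLOC]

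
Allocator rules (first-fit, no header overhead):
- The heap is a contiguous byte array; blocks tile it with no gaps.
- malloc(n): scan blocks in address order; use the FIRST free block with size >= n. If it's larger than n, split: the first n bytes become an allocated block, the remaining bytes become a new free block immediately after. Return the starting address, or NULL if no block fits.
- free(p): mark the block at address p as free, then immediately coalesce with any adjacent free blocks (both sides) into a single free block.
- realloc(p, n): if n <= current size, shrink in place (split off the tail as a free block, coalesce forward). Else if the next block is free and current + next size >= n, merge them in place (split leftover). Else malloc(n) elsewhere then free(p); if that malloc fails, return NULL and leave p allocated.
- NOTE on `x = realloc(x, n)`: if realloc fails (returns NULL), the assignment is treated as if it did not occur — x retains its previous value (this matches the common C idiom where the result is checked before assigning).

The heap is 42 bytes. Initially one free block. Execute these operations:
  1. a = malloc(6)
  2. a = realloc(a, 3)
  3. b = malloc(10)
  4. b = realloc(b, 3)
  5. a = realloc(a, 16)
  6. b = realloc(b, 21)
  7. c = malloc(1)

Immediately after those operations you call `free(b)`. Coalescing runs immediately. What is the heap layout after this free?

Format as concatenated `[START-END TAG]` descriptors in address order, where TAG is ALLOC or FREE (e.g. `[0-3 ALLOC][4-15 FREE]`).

Op 1: a = malloc(6) -> a = 0; heap: [0-5 ALLOC][6-41 FREE]
Op 2: a = realloc(a, 3) -> a = 0; heap: [0-2 ALLOC][3-41 FREE]
Op 3: b = malloc(10) -> b = 3; heap: [0-2 ALLOC][3-12 ALLOC][13-41 FREE]
Op 4: b = realloc(b, 3) -> b = 3; heap: [0-2 ALLOC][3-5 ALLOC][6-41 FREE]
Op 5: a = realloc(a, 16) -> a = 6; heap: [0-2 FREE][3-5 ALLOC][6-21 ALLOC][22-41 FREE]
Op 6: b = realloc(b, 21) -> NULL (b unchanged); heap: [0-2 FREE][3-5 ALLOC][6-21 ALLOC][22-41 FREE]
Op 7: c = malloc(1) -> c = 0; heap: [0-0 ALLOC][1-2 FREE][3-5 ALLOC][6-21 ALLOC][22-41 FREE]
free(b): b = 3 -> block [3-5 ALLOC]; mark free, coalesce with adjacent free neighbors -> [0-0 ALLOC][1-5 FREE][6-21 ALLOC][22-41 FREE]

Answer: [0-0 ALLOC][1-5 FREE][6-21 ALLOC][22-41 FREE]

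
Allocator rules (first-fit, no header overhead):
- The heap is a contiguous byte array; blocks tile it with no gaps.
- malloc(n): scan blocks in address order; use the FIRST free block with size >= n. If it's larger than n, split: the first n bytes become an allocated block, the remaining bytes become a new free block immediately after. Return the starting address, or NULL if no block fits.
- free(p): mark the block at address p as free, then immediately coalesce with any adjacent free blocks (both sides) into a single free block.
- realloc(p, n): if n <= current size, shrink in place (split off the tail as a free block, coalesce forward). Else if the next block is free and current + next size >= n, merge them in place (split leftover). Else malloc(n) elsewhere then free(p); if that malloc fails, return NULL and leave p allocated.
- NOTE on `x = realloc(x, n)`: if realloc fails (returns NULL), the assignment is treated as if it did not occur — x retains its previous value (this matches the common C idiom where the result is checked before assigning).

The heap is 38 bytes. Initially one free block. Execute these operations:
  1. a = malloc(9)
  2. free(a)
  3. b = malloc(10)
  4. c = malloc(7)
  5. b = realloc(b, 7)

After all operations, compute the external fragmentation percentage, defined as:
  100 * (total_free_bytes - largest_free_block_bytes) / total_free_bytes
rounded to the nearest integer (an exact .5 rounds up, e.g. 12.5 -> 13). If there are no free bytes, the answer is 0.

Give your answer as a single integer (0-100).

Op 1: a = malloc(9) -> a = 0; heap: [0-8 ALLOC][9-37 FREE]
Op 2: free(a) -> (freed a); heap: [0-37 FREE]
Op 3: b = malloc(10) -> b = 0; heap: [0-9 ALLOC][10-37 FREE]
Op 4: c = malloc(7) -> c = 10; heap: [0-9 ALLOC][10-16 ALLOC][17-37 FREE]
Op 5: b = realloc(b, 7) -> b = 0; heap: [0-6 ALLOC][7-9 FREE][10-16 ALLOC][17-37 FREE]
Free blocks: [3 21] total_free=24 largest=21 -> 100*(24-21)/24 = 300/24 = 12.5 -> rounds to 13

Answer: 13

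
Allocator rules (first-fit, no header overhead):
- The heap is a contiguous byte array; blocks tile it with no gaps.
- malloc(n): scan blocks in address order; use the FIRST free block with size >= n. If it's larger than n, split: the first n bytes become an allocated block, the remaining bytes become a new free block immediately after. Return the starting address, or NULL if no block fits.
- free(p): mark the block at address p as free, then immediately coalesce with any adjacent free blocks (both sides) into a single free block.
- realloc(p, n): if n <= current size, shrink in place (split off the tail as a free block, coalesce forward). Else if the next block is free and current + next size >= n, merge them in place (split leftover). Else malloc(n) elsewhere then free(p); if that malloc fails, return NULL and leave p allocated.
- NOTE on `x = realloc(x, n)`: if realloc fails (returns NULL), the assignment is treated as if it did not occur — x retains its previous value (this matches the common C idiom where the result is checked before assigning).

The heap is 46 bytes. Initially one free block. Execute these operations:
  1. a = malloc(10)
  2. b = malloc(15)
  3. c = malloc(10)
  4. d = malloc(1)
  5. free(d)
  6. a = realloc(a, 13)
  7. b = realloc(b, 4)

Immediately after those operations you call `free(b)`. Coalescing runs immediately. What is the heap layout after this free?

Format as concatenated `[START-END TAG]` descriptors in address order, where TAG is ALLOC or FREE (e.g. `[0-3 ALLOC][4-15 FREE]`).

Answer: [0-9 ALLOC][10-24 FREE][25-34 ALLOC][35-45 FREE]

Derivation:
Op 1: a = malloc(10) -> a = 0; heap: [0-9 ALLOC][10-45 FREE]
Op 2: b = malloc(15) -> b = 10; heap: [0-9 ALLOC][10-24 ALLOC][25-45 FREE]
Op 3: c = malloc(10) -> c = 25; heap: [0-9 ALLOC][10-24 ALLOC][25-34 ALLOC][35-45 FREE]
Op 4: d = malloc(1) -> d = 35; heap: [0-9 ALLOC][10-24 ALLOC][25-34 ALLOC][35-35 ALLOC][36-45 FREE]
Op 5: free(d) -> (freed d); heap: [0-9 ALLOC][10-24 ALLOC][25-34 ALLOC][35-45 FREE]
Op 6: a = realloc(a, 13) -> NULL (a unchanged); heap: [0-9 ALLOC][10-24 ALLOC][25-34 ALLOC][35-45 FREE]
Op 7: b = realloc(b, 4) -> b = 10; heap: [0-9 ALLOC][10-13 ALLOC][14-24 FREE][25-34 ALLOC][35-45 FREE]
free(b): b = 10 -> block [10-13 ALLOC]; mark free, coalesce with adjacent free neighbors -> [0-9 ALLOC][10-24 FREE][25-34 ALLOC][35-45 FREE]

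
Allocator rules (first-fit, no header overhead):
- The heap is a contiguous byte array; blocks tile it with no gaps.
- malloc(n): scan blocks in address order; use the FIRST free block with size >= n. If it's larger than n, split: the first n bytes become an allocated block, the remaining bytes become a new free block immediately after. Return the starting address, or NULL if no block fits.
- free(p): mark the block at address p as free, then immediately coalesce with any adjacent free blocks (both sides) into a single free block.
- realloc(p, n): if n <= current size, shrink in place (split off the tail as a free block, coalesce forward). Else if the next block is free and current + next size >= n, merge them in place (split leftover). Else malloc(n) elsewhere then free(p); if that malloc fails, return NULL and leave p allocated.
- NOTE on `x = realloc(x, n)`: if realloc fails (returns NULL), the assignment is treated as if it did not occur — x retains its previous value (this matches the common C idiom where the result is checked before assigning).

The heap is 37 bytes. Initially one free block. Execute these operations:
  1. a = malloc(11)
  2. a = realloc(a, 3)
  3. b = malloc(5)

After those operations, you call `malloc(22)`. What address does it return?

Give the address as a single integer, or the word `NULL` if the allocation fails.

Op 1: a = malloc(11) -> a = 0; heap: [0-10 ALLOC][11-36 FREE]
Op 2: a = realloc(a, 3) -> a = 0; heap: [0-2 ALLOC][3-36 FREE]
Op 3: b = malloc(5) -> b = 3; heap: [0-2 ALLOC][3-7 ALLOC][8-36 FREE]
malloc(22): first-fit scan over [0-2 ALLOC][3-7 ALLOC][8-36 FREE] -> 8

Answer: 8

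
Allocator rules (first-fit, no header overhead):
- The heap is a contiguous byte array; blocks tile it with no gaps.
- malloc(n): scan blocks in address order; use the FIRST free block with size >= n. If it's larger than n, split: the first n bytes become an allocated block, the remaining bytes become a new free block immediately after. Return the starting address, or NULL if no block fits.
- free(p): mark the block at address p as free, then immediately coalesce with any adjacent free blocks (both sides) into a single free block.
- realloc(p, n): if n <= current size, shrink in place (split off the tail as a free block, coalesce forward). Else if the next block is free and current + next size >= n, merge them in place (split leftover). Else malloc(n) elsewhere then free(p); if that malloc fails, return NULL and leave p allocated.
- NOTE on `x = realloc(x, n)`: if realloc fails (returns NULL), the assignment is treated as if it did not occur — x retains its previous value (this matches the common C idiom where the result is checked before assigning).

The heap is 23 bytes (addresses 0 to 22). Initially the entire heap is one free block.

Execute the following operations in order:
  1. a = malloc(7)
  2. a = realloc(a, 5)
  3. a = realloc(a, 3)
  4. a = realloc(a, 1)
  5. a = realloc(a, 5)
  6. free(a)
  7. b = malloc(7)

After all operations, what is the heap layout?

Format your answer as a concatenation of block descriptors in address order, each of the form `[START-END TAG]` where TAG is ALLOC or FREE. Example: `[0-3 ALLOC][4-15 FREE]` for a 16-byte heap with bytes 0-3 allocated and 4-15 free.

Op 1: a = malloc(7) -> a = 0; heap: [0-6 ALLOC][7-22 FREE]
Op 2: a = realloc(a, 5) -> a = 0; heap: [0-4 ALLOC][5-22 FREE]
Op 3: a = realloc(a, 3) -> a = 0; heap: [0-2 ALLOC][3-22 FREE]
Op 4: a = realloc(a, 1) -> a = 0; heap: [0-0 ALLOC][1-22 FREE]
Op 5: a = realloc(a, 5) -> a = 0; heap: [0-4 ALLOC][5-22 FREE]
Op 6: free(a) -> (freed a); heap: [0-22 FREE]
Op 7: b = malloc(7) -> b = 0; heap: [0-6 ALLOC][7-22 FREE]

Answer: [0-6 ALLOC][7-22 FREE]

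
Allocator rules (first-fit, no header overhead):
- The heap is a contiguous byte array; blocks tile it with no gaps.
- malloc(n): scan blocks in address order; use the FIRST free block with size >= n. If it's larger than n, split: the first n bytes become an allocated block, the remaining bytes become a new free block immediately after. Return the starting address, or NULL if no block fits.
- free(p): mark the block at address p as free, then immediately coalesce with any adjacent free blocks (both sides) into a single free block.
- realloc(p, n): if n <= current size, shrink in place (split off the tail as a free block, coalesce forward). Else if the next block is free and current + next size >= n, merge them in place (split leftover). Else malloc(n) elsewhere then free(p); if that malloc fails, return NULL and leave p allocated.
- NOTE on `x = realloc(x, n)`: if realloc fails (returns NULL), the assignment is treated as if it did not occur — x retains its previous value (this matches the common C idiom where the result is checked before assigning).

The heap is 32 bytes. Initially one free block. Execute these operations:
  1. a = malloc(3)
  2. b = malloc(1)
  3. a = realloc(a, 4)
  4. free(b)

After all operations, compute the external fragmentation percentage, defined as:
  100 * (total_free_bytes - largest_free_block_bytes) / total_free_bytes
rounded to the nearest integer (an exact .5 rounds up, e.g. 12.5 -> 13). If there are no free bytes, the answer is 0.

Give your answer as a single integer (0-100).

Answer: 14

Derivation:
Op 1: a = malloc(3) -> a = 0; heap: [0-2 ALLOC][3-31 FREE]
Op 2: b = malloc(1) -> b = 3; heap: [0-2 ALLOC][3-3 ALLOC][4-31 FREE]
Op 3: a = realloc(a, 4) -> a = 4; heap: [0-2 FREE][3-3 ALLOC][4-7 ALLOC][8-31 FREE]
Op 4: free(b) -> (freed b); heap: [0-3 FREE][4-7 ALLOC][8-31 FREE]
Free blocks: [4 24] total_free=28 largest=24 -> 100*(28-24)/28 = 400/28 ≈ 14.286 -> rounds to 14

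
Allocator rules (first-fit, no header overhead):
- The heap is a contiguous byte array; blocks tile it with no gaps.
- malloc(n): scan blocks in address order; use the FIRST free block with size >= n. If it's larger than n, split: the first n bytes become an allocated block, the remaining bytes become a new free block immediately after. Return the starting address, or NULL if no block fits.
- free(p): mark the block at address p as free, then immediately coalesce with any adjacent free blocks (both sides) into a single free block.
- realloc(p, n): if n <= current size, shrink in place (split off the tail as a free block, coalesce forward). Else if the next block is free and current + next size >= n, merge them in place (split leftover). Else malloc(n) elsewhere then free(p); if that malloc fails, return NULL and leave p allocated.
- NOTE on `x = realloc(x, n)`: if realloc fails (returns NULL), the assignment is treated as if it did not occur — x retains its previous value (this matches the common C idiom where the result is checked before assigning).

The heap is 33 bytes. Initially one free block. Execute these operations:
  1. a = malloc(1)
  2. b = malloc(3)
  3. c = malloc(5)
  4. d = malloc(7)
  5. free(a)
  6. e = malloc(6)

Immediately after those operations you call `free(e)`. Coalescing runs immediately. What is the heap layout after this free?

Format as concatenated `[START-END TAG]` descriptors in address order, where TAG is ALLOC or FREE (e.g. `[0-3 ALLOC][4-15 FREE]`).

Answer: [0-0 FREE][1-3 ALLOC][4-8 ALLOC][9-15 ALLOC][16-32 FREE]

Derivation:
Op 1: a = malloc(1) -> a = 0; heap: [0-0 ALLOC][1-32 FREE]
Op 2: b = malloc(3) -> b = 1; heap: [0-0 ALLOC][1-3 ALLOC][4-32 FREE]
Op 3: c = malloc(5) -> c = 4; heap: [0-0 ALLOC][1-3 ALLOC][4-8 ALLOC][9-32 FREE]
Op 4: d = malloc(7) -> d = 9; heap: [0-0 ALLOC][1-3 ALLOC][4-8 ALLOC][9-15 ALLOC][16-32 FREE]
Op 5: free(a) -> (freed a); heap: [0-0 FREE][1-3 ALLOC][4-8 ALLOC][9-15 ALLOC][16-32 FREE]
Op 6: e = malloc(6) -> e = 16; heap: [0-0 FREE][1-3 ALLOC][4-8 ALLOC][9-15 ALLOC][16-21 ALLOC][22-32 FREE]
free(e): e = 16 -> block [16-21 ALLOC]; mark free, coalesce with adjacent free neighbors -> [0-0 FREE][1-3 ALLOC][4-8 ALLOC][9-15 ALLOC][16-32 FREE]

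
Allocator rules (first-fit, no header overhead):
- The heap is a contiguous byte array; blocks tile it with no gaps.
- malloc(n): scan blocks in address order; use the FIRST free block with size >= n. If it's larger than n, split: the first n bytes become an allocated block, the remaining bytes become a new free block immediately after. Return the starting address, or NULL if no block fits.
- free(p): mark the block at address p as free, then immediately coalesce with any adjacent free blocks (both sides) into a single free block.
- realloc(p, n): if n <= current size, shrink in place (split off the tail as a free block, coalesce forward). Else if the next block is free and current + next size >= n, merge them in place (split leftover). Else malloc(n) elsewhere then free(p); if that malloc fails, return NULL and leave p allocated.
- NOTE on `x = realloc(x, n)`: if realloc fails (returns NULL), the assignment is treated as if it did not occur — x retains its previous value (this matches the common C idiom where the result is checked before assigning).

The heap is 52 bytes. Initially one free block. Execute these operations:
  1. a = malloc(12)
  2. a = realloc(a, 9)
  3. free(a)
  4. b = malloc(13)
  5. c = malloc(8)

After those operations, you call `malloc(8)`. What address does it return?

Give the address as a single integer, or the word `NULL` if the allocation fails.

Answer: 21

Derivation:
Op 1: a = malloc(12) -> a = 0; heap: [0-11 ALLOC][12-51 FREE]
Op 2: a = realloc(a, 9) -> a = 0; heap: [0-8 ALLOC][9-51 FREE]
Op 3: free(a) -> (freed a); heap: [0-51 FREE]
Op 4: b = malloc(13) -> b = 0; heap: [0-12 ALLOC][13-51 FREE]
Op 5: c = malloc(8) -> c = 13; heap: [0-12 ALLOC][13-20 ALLOC][21-51 FREE]
malloc(8): first-fit scan over [0-12 ALLOC][13-20 ALLOC][21-51 FREE] -> 21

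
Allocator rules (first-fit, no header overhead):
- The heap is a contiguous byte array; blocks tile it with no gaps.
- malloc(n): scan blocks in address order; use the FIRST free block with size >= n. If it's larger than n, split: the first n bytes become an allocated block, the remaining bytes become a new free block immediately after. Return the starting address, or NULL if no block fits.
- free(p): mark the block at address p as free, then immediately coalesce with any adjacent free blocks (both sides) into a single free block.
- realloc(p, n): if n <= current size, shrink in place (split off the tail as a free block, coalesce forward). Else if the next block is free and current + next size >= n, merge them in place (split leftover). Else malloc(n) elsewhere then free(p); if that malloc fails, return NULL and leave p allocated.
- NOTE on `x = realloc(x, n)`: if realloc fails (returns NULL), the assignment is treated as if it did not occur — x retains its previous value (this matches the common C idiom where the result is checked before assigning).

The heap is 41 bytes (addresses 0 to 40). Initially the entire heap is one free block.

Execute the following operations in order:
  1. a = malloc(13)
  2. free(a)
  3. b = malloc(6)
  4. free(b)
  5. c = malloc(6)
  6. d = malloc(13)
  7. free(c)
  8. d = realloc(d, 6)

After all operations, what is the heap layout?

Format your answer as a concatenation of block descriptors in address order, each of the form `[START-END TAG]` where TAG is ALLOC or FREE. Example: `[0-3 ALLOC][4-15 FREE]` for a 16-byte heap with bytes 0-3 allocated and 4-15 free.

Op 1: a = malloc(13) -> a = 0; heap: [0-12 ALLOC][13-40 FREE]
Op 2: free(a) -> (freed a); heap: [0-40 FREE]
Op 3: b = malloc(6) -> b = 0; heap: [0-5 ALLOC][6-40 FREE]
Op 4: free(b) -> (freed b); heap: [0-40 FREE]
Op 5: c = malloc(6) -> c = 0; heap: [0-5 ALLOC][6-40 FREE]
Op 6: d = malloc(13) -> d = 6; heap: [0-5 ALLOC][6-18 ALLOC][19-40 FREE]
Op 7: free(c) -> (freed c); heap: [0-5 FREE][6-18 ALLOC][19-40 FREE]
Op 8: d = realloc(d, 6) -> d = 6; heap: [0-5 FREE][6-11 ALLOC][12-40 FREE]

Answer: [0-5 FREE][6-11 ALLOC][12-40 FREE]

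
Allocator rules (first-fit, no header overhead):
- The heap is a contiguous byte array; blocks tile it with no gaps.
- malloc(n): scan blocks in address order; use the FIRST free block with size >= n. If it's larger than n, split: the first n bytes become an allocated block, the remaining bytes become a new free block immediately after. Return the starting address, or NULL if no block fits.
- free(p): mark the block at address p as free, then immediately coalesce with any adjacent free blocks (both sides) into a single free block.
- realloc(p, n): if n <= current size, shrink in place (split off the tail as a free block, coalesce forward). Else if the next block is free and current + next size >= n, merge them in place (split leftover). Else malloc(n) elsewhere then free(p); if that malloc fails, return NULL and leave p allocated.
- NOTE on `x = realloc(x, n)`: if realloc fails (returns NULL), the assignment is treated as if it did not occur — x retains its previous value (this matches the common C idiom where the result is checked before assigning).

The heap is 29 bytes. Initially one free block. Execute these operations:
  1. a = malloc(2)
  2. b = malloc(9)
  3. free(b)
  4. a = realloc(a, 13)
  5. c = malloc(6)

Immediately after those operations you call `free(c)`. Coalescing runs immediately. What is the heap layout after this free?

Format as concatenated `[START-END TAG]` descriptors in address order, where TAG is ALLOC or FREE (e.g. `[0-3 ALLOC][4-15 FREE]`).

Op 1: a = malloc(2) -> a = 0; heap: [0-1 ALLOC][2-28 FREE]
Op 2: b = malloc(9) -> b = 2; heap: [0-1 ALLOC][2-10 ALLOC][11-28 FREE]
Op 3: free(b) -> (freed b); heap: [0-1 ALLOC][2-28 FREE]
Op 4: a = realloc(a, 13) -> a = 0; heap: [0-12 ALLOC][13-28 FREE]
Op 5: c = malloc(6) -> c = 13; heap: [0-12 ALLOC][13-18 ALLOC][19-28 FREE]
free(c): c = 13 -> block [13-18 ALLOC]; mark free, coalesce with adjacent free neighbors -> [0-12 ALLOC][13-28 FREE]

Answer: [0-12 ALLOC][13-28 FREE]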